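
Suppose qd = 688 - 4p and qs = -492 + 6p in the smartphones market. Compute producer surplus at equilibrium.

Equilibrium: 688 - 4p = -492 + 6p gives p* = 118, q* = 216.
Supply starts at p = 82 (where qs = 0).
PS = ½(118 − 82)(216) = 3888.

Producer surplus = 3888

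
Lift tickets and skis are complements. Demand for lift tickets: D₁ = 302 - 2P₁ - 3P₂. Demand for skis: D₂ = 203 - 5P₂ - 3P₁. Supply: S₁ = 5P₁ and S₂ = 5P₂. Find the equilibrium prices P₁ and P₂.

P₁ = 2411/61, P₂ = 515/61

Market 1: 302 - 2P₁ - 3P₂ = 5P₁ → 7P₁ + 3P₂ = 302.
Market 2: 10P₂ + 3P₁ = 203.
Eliminating P₂: 10×(1) − 3×(2) gives 61P₁ = 2411, so P₁ = 2411/61.
Back-substitute into (2): P₂ = (203 − 3×2411/61) / 10 = 515/61.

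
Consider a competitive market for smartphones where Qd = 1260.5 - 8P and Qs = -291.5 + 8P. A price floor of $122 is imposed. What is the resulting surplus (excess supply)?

Equilibrium price would be P* = 97, so the floor at 122 binds.
At P = 122: Qd = 284.5, Qs = 684.5.
Surplus = 684.5 − 284.5 = 400.

Surplus = 400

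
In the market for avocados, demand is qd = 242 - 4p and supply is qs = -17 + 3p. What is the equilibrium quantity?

q* = 94

Set qd = qs: 242 - 4p = -17 + 3p.
259 = 7p, so p* = 37.
q* = 242 − 4(37) = 94.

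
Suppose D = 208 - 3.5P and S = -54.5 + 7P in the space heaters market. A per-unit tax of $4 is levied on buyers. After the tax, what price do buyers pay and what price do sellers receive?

Buyers pay 83/3, sellers receive 71/3

Pre-tax equilibrium: P* = 25, Q* = 120.5.
Tax on buyers shifts demand to D = 208 − 3.5(P + 4) = 194 - 3.5P.
194 - 3.5P = -54.5 + 7P gives seller price Ps = 71/3; buyers pay Pb = 71/3 + 4 = 83/3.
New quantity: Q = 208 − 3.5(83/3) = 667/6.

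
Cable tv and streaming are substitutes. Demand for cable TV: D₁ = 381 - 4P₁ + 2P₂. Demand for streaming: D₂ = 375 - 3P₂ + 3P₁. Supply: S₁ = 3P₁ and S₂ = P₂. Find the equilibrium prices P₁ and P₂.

Market 1: 381 - 4P₁ + 2P₂ = 3P₁ → 7P₁ - 2P₂ = 381.
Market 2: 4P₂ - 3P₁ = 375.
Eliminating P₂: 4×(1) + 2×(2) gives 22P₁ = 2274, so P₁ = 1137/11.
Back-substitute into (2): P₂ = (375 + 3×1137/11) / 4 = 1884/11.

P₁ = 1137/11, P₂ = 1884/11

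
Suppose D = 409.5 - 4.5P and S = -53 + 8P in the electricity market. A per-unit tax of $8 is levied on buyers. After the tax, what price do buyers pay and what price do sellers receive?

Pre-tax equilibrium: P* = 37, Q* = 243.
Tax on buyers shifts demand to D = 409.5 − 4.5(P + 8) = 373.5 - 4.5P.
373.5 - 4.5P = -53 + 8P gives seller price Ps = 34.12; buyers pay Pb = 34.12 + 8 = 42.12.
New quantity: Q = 409.5 − 4.5(42.12) = 219.96.

Buyers pay $42.12, sellers receive $34.12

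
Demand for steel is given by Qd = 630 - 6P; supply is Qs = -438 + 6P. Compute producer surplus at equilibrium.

Producer surplus = 768

Equilibrium: 630 - 6P = -438 + 6P gives P* = 89, Q* = 96.
Supply starts at P = 73 (where Qs = 0).
PS = ½(89 − 73)(96) = 768.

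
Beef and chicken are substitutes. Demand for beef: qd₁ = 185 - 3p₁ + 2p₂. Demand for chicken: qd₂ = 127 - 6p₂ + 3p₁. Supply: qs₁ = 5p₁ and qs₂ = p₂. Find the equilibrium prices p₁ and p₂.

p₁ = 30.98, p₂ = 31.42

Market 1: 185 - 3p₁ + 2p₂ = 5p₁ → 8p₁ - 2p₂ = 185.
Market 2: 7p₂ - 3p₁ = 127.
Eliminating p₂: 7×(1) + 2×(2) gives 50p₁ = 1549, so p₁ = 30.98.
Back-substitute into (2): p₂ = (127 + 3×30.98) / 7 = 31.42.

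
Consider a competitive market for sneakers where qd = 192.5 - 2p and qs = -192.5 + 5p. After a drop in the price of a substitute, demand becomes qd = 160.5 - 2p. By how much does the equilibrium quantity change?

Original equilibrium: p* = 55, q* = 82.5.
New equilibrium: 160.5 - 2p = -192.5 + 5p, so 353 = 7p and p' = 353/7; q' = 160.5 − 2(353/7) = 835/14.
Change in quantity: 835/14 − 82.5 = -160/7.

Δq = -160/7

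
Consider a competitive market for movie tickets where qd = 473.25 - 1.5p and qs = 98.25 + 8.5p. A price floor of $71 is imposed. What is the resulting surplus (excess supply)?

Surplus = 335

Equilibrium price would be p* = 37.5, so the floor at 71 binds.
At p = 71: qd = 366.75, qs = 701.75.
Surplus = 701.75 − 366.75 = 335.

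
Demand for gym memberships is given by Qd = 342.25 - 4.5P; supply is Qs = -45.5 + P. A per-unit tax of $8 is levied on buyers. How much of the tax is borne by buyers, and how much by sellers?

Buyers bear 16/11, sellers bear 72/11

Pre-tax equilibrium: P* = 70.5, Q* = 25.
Tax on buyers shifts demand to Qd = 342.25 − 4.5(P + 8) = 306.25 - 4.5P.
306.25 - 4.5P = -45.5 + P gives seller price Ps = 1407/22; buyers pay Pb = 1407/22 + 8 = 1583/22.
New quantity: Q = 342.25 − 4.5(1583/22) = 203/11.
Buyer burden = 1583/22 − 70.5 = 16/11; seller burden = 70.5 − 1407/22 = 72/11.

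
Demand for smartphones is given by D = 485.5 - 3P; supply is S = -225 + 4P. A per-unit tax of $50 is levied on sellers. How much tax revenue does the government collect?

Tax revenue = 33350/7

Pre-tax equilibrium: P* = 101.5, Q* = 181.
Tax on sellers shifts supply to S = -225 + 4(P − 50) = -425 + 4P.
485.5 - 3P = -425 + 4P gives buyer price Pb = 1821/14; sellers receive Ps = 1821/14 − 50 = 1121/14.
New quantity: Q = 485.5 − 3(1821/14) = 667/7.
Revenue = 50 × 667/7 = 33350/7.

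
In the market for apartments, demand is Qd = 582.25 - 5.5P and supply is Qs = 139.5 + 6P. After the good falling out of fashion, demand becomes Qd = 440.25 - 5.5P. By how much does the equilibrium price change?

ΔP = -284/23

Original equilibrium: P* = 38.5, Q* = 370.5.
New equilibrium: 440.25 - 5.5P = 139.5 + 6P, so 300.75 = 11.5P and P' = 1203/46; Q' = 440.25 − 5.5(1203/46) = 13635/46.
Change in price: 1203/46 − 38.5 = -284/23.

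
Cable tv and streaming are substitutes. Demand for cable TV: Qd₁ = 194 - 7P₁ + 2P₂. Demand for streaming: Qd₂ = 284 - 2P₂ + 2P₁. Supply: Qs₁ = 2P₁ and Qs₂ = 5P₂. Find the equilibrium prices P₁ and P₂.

Market 1: 194 - 7P₁ + 2P₂ = 2P₁ → 9P₁ - 2P₂ = 194.
Market 2: 7P₂ - 2P₁ = 284.
Eliminating P₂: 7×(1) + 2×(2) gives 59P₁ = 1926, so P₁ = 1926/59.
Back-substitute into (2): P₂ = (284 + 2×1926/59) / 7 = 2944/59.

P₁ = 1926/59, P₂ = 2944/59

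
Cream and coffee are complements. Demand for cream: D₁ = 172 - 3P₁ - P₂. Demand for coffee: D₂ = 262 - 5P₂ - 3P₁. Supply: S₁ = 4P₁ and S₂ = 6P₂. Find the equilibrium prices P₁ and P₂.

P₁ = 815/37, P₂ = 659/37

Market 1: 172 - 3P₁ - P₂ = 4P₁ → 7P₁ + P₂ = 172.
Market 2: 11P₂ + 3P₁ = 262.
Eliminating P₂: 11×(1) − 1×(2) gives 74P₁ = 1630, so P₁ = 815/37.
Back-substitute into (2): P₂ = (262 − 3×815/37) / 11 = 659/37.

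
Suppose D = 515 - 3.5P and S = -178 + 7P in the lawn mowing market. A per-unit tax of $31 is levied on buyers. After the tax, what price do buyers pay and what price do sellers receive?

Buyers pay 260/3, sellers receive 167/3

Pre-tax equilibrium: P* = 66, Q* = 284.
Tax on buyers shifts demand to D = 515 − 3.5(P + 31) = 406.5 - 3.5P.
406.5 - 3.5P = -178 + 7P gives seller price Ps = 167/3; buyers pay Pb = 167/3 + 31 = 260/3.
New quantity: Q = 515 − 3.5(260/3) = 635/3.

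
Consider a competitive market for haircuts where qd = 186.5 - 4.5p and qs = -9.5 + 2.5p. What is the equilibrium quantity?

Set qd = qs: 186.5 - 4.5p = -9.5 + 2.5p.
196 = 7p, so p* = 28.
q* = 186.5 − 4.5(28) = 60.5.

q* = 60.5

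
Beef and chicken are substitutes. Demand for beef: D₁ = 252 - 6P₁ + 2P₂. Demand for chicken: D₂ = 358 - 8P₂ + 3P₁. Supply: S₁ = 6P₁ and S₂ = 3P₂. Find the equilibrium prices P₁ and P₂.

P₁ = 1744/63, P₂ = 842/21

Market 1: 252 - 6P₁ + 2P₂ = 6P₁ → 12P₁ - 2P₂ = 252.
Market 2: 11P₂ - 3P₁ = 358.
Eliminating P₂: 11×(1) + 2×(2) gives 126P₁ = 3488, so P₁ = 1744/63.
Back-substitute into (2): P₂ = (358 + 3×1744/63) / 11 = 842/21.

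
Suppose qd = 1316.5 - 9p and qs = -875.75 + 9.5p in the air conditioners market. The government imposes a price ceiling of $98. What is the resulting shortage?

Shortage = 379.25

Equilibrium price would be p* = 118.5, so the ceiling at 98 binds.
At p = 98: qd = 1316.5 − 9(98) = 434.5, qs = -875.75 + 9.5(98) = 55.25.
Shortage = 434.5 − 55.25 = 379.25.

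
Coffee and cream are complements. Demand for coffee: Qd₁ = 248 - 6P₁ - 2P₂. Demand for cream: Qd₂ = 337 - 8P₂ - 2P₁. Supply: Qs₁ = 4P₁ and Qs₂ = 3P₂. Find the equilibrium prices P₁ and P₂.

P₁ = 1027/53, P₂ = 1437/53

Market 1: 248 - 6P₁ - 2P₂ = 4P₁ → 10P₁ + 2P₂ = 248.
Market 2: 11P₂ + 2P₁ = 337.
Eliminating P₂: 11×(1) − 2×(2) gives 106P₁ = 2054, so P₁ = 1027/53.
Back-substitute into (2): P₂ = (337 − 2×1027/53) / 11 = 1437/53.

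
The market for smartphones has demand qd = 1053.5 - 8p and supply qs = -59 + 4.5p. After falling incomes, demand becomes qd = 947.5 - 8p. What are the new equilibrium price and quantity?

Original equilibrium: p* = 89, q* = 341.5.
New equilibrium: 947.5 - 8p = -59 + 4.5p, so 1006.5 = 12.5p and p' = 80.52; q' = 947.5 − 8(80.52) = 303.34.

p' = 80.52, q' = 303.34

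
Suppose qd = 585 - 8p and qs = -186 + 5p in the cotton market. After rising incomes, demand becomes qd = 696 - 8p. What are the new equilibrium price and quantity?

p' = 882/13, q' = 1992/13

Original equilibrium: p* = 771/13, q* = 1437/13.
New equilibrium: 696 - 8p = -186 + 5p, so 882 = 13p and p' = 882/13; q' = 696 − 8(882/13) = 1992/13.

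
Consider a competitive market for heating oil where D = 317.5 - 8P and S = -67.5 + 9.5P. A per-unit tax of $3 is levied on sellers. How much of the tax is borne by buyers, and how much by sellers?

Pre-tax equilibrium: P* = 22, Q* = 141.5.
Tax on sellers shifts supply to S = -67.5 + 9.5(P − 3) = -96 + 9.5P.
317.5 - 8P = -96 + 9.5P gives buyer price Pb = 827/35; sellers receive Ps = 827/35 − 3 = 722/35.
New quantity: Q = 317.5 − 8(827/35) = 8993/70.
Buyer burden = 827/35 − 22 = 57/35; seller burden = 22 − 722/35 = 48/35.

Buyers bear 57/35, sellers bear 48/35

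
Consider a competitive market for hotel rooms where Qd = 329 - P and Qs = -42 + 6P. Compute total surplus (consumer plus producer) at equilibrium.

Total surplus = 44436

Equilibrium: 329 - P = -42 + 6P gives P* = 53, Q* = 276.
Demand choke price: P = 329; supply starts at P = 7.
CS = ½(329 − 53)(276) = 38088; PS = ½(53 − 7)(276) = 6348.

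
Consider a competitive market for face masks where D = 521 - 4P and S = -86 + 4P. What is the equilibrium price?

P* = 75.875

Set D = S: 521 - 4P = -86 + 4P.
607 = 8P, so P* = 75.875.
Q* = 521 − 4(75.875) = 217.5.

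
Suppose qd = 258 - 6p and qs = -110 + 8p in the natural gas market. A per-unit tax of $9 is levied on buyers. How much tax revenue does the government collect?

Tax revenue = 4374/7

Pre-tax equilibrium: p* = 184/7, q* = 702/7.
Tax on buyers shifts demand to qd = 258 − 6(p + 9) = 204 - 6p.
204 - 6p = -110 + 8p gives seller price ps = 157/7; buyers pay pb = 157/7 + 9 = 220/7.
New quantity: q = 258 − 6(220/7) = 486/7.
Revenue = 9 × 486/7 = 4374/7.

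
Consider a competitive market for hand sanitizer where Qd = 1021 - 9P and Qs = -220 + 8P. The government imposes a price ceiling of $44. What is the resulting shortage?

Equilibrium price would be P* = 73, so the ceiling at 44 binds.
At P = 44: Qd = 1021 − 9(44) = 625, Qs = -220 + 8(44) = 132.
Shortage = 625 − 132 = 493.

Shortage = 493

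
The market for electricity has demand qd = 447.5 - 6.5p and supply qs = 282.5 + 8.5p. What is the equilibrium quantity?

q* = 376

Set qd = qs: 447.5 - 6.5p = 282.5 + 8.5p.
165 = 15p, so p* = 11.
q* = 447.5 − 6.5(11) = 376.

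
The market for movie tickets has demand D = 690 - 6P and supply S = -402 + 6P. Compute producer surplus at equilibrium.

Producer surplus = 1728

Equilibrium: 690 - 6P = -402 + 6P gives P* = 91, Q* = 144.
Supply starts at P = 67 (where S = 0).
PS = ½(91 − 67)(144) = 1728.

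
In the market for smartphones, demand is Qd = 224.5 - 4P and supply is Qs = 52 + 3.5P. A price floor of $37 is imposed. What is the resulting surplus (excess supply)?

Surplus = 105

Equilibrium price would be P* = 23, so the floor at 37 binds.
At P = 37: Qd = 76.5, Qs = 181.5.
Surplus = 181.5 − 76.5 = 105.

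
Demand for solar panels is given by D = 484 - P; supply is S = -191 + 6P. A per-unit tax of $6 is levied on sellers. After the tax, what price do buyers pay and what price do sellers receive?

Pre-tax equilibrium: P* = 675/7, Q* = 2713/7.
Tax on sellers shifts supply to S = -191 + 6(P − 6) = -227 + 6P.
484 - P = -227 + 6P gives buyer price Pb = 711/7; sellers receive Ps = 711/7 − 6 = 669/7.
New quantity: Q = 484 − 1(711/7) = 2677/7.

Buyers pay 711/7, sellers receive 669/7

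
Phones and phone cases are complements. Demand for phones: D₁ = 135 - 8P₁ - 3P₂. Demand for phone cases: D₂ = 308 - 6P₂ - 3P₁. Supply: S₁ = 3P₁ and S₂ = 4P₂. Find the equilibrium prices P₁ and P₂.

Market 1: 135 - 8P₁ - 3P₂ = 3P₁ → 11P₁ + 3P₂ = 135.
Market 2: 10P₂ + 3P₁ = 308.
Eliminating P₂: 10×(1) − 3×(2) gives 101P₁ = 426, so P₁ = 426/101.
Back-substitute into (2): P₂ = (308 − 3×426/101) / 10 = 2983/101.

P₁ = 426/101, P₂ = 2983/101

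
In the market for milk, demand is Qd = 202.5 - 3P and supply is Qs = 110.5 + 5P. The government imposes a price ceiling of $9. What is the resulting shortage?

Shortage = 20

Equilibrium price would be P* = 11.5, so the ceiling at 9 binds.
At P = 9: Qd = 202.5 − 3(9) = 175.5, Qs = 110.5 + 5(9) = 155.5.
Shortage = 175.5 − 155.5 = 20.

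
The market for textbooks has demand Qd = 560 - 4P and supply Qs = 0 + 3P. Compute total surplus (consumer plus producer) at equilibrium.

Total surplus = 16800

Equilibrium: 560 - 4P = 0 + 3P gives P* = 80, Q* = 240.
Demand choke price: P = 140; supply starts at P = 0.
CS = ½(140 − 80)(240) = 7200; PS = ½(80 − 0)(240) = 9600.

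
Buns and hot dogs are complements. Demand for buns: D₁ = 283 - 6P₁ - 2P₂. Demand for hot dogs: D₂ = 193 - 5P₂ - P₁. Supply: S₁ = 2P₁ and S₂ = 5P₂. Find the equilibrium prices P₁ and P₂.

P₁ = 94/3, P₂ = 97/6

Market 1: 283 - 6P₁ - 2P₂ = 2P₁ → 8P₁ + 2P₂ = 283.
Market 2: 10P₂ + P₁ = 193.
Eliminating P₂: 10×(1) − 2×(2) gives 78P₁ = 2444, so P₁ = 94/3.
Back-substitute into (2): P₂ = (193 − 1×94/3) / 10 = 97/6.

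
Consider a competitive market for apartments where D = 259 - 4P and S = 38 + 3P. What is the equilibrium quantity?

Set D = S: 259 - 4P = 38 + 3P.
221 = 7P, so P* = 221/7.
Q* = 259 − 4(221/7) = 929/7.

Q* = 929/7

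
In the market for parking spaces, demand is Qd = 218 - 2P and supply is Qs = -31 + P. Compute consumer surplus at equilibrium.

Equilibrium: 218 - 2P = -31 + P gives P* = 83, Q* = 52.
Demand choke price (Qd = 0): P = 109.
CS = ½(109 − 83)(52) = 676.

Consumer surplus = 676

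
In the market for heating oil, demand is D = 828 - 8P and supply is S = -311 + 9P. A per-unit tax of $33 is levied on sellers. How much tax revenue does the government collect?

Pre-tax equilibrium: P* = 67, Q* = 292.
Tax on sellers shifts supply to S = -311 + 9(P − 33) = -608 + 9P.
828 - 8P = -608 + 9P gives buyer price Pb = 1436/17; sellers receive Ps = 1436/17 − 33 = 875/17.
New quantity: Q = 828 − 8(1436/17) = 2588/17.
Revenue = 33 × 2588/17 = 85404/17.

Tax revenue = 85404/17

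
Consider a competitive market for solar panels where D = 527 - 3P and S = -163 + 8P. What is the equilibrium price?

Set D = S: 527 - 3P = -163 + 8P.
690 = 11P, so P* = 690/11.
Q* = 527 − 3(690/11) = 3727/11.

P* = 690/11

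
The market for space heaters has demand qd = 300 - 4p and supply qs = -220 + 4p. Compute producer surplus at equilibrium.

Equilibrium: 300 - 4p = -220 + 4p gives p* = 65, q* = 40.
Supply starts at p = 55 (where qs = 0).
PS = ½(65 − 55)(40) = 200.

Producer surplus = 200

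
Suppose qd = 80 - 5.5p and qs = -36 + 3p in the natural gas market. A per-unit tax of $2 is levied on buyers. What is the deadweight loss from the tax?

Deadweight loss = 66/17

Pre-tax equilibrium: p* = 232/17, q* = 84/17.
Tax on buyers shifts demand to qd = 80 − 5.5(p + 2) = 69 - 5.5p.
69 - 5.5p = -36 + 3p gives seller price ps = 210/17; buyers pay pb = 210/17 + 2 = 244/17.
New quantity: q = 80 − 5.5(244/17) = 18/17.
DWL = ½ × 2 × (84/17 − 18/17) = 66/17.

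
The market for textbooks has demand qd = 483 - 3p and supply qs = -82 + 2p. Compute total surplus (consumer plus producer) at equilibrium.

Equilibrium: 483 - 3p = -82 + 2p gives p* = 113, q* = 144.
Demand choke price: p = 161; supply starts at p = 41.
CS = ½(161 − 113)(144) = 3456; PS = ½(113 − 41)(144) = 5184.

Total surplus = 8640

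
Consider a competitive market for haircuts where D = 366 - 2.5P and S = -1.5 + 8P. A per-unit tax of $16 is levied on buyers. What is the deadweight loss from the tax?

Deadweight loss = 5120/21

Pre-tax equilibrium: P* = 35, Q* = 278.5.
Tax on buyers shifts demand to D = 366 − 2.5(P + 16) = 326 - 2.5P.
326 - 2.5P = -1.5 + 8P gives seller price Ps = 655/21; buyers pay Pb = 655/21 + 16 = 991/21.
New quantity: Q = 366 − 2.5(991/21) = 10417/42.
DWL = ½ × 16 × (278.5 − 10417/42) = 5120/21.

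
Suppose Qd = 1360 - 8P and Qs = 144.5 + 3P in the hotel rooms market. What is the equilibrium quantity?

Q* = 476

Set Qd = Qs: 1360 - 8P = 144.5 + 3P.
1215.5 = 11P, so P* = 110.5.
Q* = 1360 − 8(110.5) = 476.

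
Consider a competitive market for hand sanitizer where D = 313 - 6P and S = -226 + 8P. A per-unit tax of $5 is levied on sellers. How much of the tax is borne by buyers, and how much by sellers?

Buyers bear 20/7, sellers bear 15/7

Pre-tax equilibrium: P* = 38.5, Q* = 82.
Tax on sellers shifts supply to S = -226 + 8(P − 5) = -266 + 8P.
313 - 6P = -266 + 8P gives buyer price Pb = 579/14; sellers receive Ps = 579/14 − 5 = 509/14.
New quantity: Q = 313 − 6(579/14) = 454/7.
Buyer burden = 579/14 − 38.5 = 20/7; seller burden = 38.5 − 509/14 = 15/7.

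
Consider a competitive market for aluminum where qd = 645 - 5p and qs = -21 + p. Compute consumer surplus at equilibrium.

Consumer surplus = 810

Equilibrium: 645 - 5p = -21 + p gives p* = 111, q* = 90.
Demand choke price (qd = 0): p = 129.
CS = ½(129 − 111)(90) = 810.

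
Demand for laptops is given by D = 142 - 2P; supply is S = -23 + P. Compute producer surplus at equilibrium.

Producer surplus = 512

Equilibrium: 142 - 2P = -23 + P gives P* = 55, Q* = 32.
Supply starts at P = 23 (where S = 0).
PS = ½(55 − 23)(32) = 512.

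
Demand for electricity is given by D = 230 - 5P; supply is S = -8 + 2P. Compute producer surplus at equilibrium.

Producer surplus = 900

Equilibrium: 230 - 5P = -8 + 2P gives P* = 34, Q* = 60.
Supply starts at P = 4 (where S = 0).
PS = ½(34 − 4)(60) = 900.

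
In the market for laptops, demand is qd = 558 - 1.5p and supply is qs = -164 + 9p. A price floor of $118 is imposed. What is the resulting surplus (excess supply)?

Surplus = 517

Equilibrium price would be p* = 1444/21, so the floor at 118 binds.
At p = 118: qd = 381, qs = 898.
Surplus = 898 − 381 = 517.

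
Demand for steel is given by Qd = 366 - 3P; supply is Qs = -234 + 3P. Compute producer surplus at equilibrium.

Equilibrium: 366 - 3P = -234 + 3P gives P* = 100, Q* = 66.
Supply starts at P = 78 (where Qs = 0).
PS = ½(100 − 78)(66) = 726.

Producer surplus = 726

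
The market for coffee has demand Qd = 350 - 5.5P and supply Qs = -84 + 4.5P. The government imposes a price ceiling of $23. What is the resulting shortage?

Equilibrium price would be P* = 43.4, so the ceiling at 23 binds.
At P = 23: Qd = 350 − 5.5(23) = 223.5, Qs = -84 + 4.5(23) = 19.5.
Shortage = 223.5 − 19.5 = 204.

Shortage = 204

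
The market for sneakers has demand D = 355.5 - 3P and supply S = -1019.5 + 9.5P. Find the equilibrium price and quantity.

P* = 110, Q* = 25.5

Set D = S: 355.5 - 3P = -1019.5 + 9.5P.
1375 = 12.5P, so P* = 110.
Q* = 355.5 − 3(110) = 25.5.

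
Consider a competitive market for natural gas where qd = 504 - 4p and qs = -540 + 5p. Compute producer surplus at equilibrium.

Producer surplus = 160

Equilibrium: 504 - 4p = -540 + 5p gives p* = 116, q* = 40.
Supply starts at p = 108 (where qs = 0).
PS = ½(116 − 108)(40) = 160.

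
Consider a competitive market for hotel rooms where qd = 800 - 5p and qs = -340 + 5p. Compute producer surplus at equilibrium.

Producer surplus = 5290

Equilibrium: 800 - 5p = -340 + 5p gives p* = 114, q* = 230.
Supply starts at p = 68 (where qs = 0).
PS = ½(114 − 68)(230) = 5290.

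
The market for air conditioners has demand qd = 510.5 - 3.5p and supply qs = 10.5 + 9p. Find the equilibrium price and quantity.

Set qd = qs: 510.5 - 3.5p = 10.5 + 9p.
500 = 12.5p, so p* = 40.
q* = 510.5 − 3.5(40) = 370.5.

p* = 40, q* = 370.5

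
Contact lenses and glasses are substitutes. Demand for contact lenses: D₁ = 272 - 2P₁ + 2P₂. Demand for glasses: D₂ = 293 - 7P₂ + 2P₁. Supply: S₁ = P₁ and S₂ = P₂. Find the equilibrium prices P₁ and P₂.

P₁ = 138.1, P₂ = 71.15

Market 1: 272 - 2P₁ + 2P₂ = P₁ → 3P₁ - 2P₂ = 272.
Market 2: 8P₂ - 2P₁ = 293.
Eliminating P₂: 8×(1) + 2×(2) gives 20P₁ = 2762, so P₁ = 138.1.
Back-substitute into (2): P₂ = (293 + 2×138.1) / 8 = 71.15.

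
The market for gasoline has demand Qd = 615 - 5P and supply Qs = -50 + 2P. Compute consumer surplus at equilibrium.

Consumer surplus = 1960

Equilibrium: 615 - 5P = -50 + 2P gives P* = 95, Q* = 140.
Demand choke price (Qd = 0): P = 123.
CS = ½(123 − 95)(140) = 1960.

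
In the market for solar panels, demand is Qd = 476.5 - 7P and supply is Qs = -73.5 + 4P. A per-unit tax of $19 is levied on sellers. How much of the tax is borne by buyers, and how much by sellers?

Buyers bear 76/11, sellers bear 133/11

Pre-tax equilibrium: P* = 50, Q* = 126.5.
Tax on sellers shifts supply to Qs = -73.5 + 4(P − 19) = -149.5 + 4P.
476.5 - 7P = -149.5 + 4P gives buyer price Pb = 626/11; sellers receive Ps = 626/11 − 19 = 417/11.
New quantity: Q = 476.5 − 7(626/11) = 1719/22.
Buyer burden = 626/11 − 50 = 76/11; seller burden = 50 − 417/11 = 133/11.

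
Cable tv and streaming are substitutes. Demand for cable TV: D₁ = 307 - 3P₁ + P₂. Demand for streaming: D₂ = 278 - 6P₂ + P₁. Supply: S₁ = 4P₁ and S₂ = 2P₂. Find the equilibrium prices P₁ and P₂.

P₁ = 2734/55, P₂ = 2253/55

Market 1: 307 - 3P₁ + P₂ = 4P₁ → 7P₁ - P₂ = 307.
Market 2: 8P₂ - P₁ = 278.
Eliminating P₂: 8×(1) + 1×(2) gives 55P₁ = 2734, so P₁ = 2734/55.
Back-substitute into (2): P₂ = (278 + 1×2734/55) / 8 = 2253/55.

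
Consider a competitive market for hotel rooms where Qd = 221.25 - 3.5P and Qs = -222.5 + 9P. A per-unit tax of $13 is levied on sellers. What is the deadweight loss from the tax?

Deadweight loss = 212.94

Pre-tax equilibrium: P* = 35.5, Q* = 97.
Tax on sellers shifts supply to Qs = -222.5 + 9(P − 13) = -339.5 + 9P.
221.25 - 3.5P = -339.5 + 9P gives buyer price Pb = 44.86; sellers receive Ps = 44.86 − 13 = 31.86.
New quantity: Q = 221.25 − 3.5(44.86) = 64.24.
DWL = ½ × 13 × (97 − 64.24) = 212.94.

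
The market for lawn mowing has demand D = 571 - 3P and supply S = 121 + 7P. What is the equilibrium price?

P* = 45

Set D = S: 571 - 3P = 121 + 7P.
450 = 10P, so P* = 45.
Q* = 571 − 3(45) = 436.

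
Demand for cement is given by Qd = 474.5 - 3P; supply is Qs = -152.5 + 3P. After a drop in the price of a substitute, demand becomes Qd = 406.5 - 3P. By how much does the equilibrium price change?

Original equilibrium: P* = 104.5, Q* = 161.
New equilibrium: 406.5 - 3P = -152.5 + 3P, so 559 = 6P and P' = 559/6; Q' = 406.5 − 3(559/6) = 127.
Change in price: 559/6 − 104.5 = -34/3.

ΔP = -34/3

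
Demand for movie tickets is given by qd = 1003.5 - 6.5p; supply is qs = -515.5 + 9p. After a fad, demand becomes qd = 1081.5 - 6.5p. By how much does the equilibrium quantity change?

Δq = 1404/31

Original equilibrium: p* = 98, q* = 366.5.
New equilibrium: 1081.5 - 6.5p = -515.5 + 9p, so 1597 = 15.5p and p' = 3194/31; q' = 1081.5 − 6.5(3194/31) = 25531/62.
Change in quantity: 25531/62 − 366.5 = 1404/31.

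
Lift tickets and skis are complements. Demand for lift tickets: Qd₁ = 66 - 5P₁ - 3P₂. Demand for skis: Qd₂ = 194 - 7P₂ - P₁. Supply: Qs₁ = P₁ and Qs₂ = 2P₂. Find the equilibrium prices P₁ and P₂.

Market 1: 66 - 5P₁ - 3P₂ = P₁ → 6P₁ + 3P₂ = 66.
Market 2: 9P₂ + P₁ = 194.
Eliminating P₂: 9×(1) − 3×(2) gives 51P₁ = 12, so P₁ = 4/17.
Back-substitute into (2): P₂ = (194 − 1×4/17) / 9 = 366/17.

P₁ = 4/17, P₂ = 366/17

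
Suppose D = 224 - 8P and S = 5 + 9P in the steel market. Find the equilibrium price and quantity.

Set D = S: 224 - 8P = 5 + 9P.
219 = 17P, so P* = 219/17.
Q* = 224 − 8(219/17) = 2056/17.

P* = 219/17, Q* = 2056/17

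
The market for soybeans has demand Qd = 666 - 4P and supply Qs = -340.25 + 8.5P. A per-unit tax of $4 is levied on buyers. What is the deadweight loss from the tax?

Deadweight loss = 21.76

Pre-tax equilibrium: P* = 80.5, Q* = 344.
Tax on buyers shifts demand to Qd = 666 − 4(P + 4) = 650 - 4P.
650 - 4P = -340.25 + 8.5P gives seller price Ps = 79.22; buyers pay Pb = 79.22 + 4 = 83.22.
New quantity: Q = 666 − 4(83.22) = 333.12.
DWL = ½ × 4 × (344 − 333.12) = 21.76.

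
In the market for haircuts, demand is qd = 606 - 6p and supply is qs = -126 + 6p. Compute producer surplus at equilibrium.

Producer surplus = 4800

Equilibrium: 606 - 6p = -126 + 6p gives p* = 61, q* = 240.
Supply starts at p = 21 (where qs = 0).
PS = ½(61 − 21)(240) = 4800.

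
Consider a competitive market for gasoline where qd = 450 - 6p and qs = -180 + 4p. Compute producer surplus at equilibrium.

Producer surplus = 648

Equilibrium: 450 - 6p = -180 + 4p gives p* = 63, q* = 72.
Supply starts at p = 45 (where qs = 0).
PS = ½(63 − 45)(72) = 648.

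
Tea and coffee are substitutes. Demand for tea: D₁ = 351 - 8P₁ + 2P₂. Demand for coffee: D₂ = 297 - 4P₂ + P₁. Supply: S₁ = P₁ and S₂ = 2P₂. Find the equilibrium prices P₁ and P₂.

P₁ = 675/13, P₂ = 756/13

Market 1: 351 - 8P₁ + 2P₂ = P₁ → 9P₁ - 2P₂ = 351.
Market 2: 6P₂ - P₁ = 297.
Eliminating P₂: 6×(1) + 2×(2) gives 52P₁ = 2700, so P₁ = 675/13.
Back-substitute into (2): P₂ = (297 + 1×675/13) / 6 = 756/13.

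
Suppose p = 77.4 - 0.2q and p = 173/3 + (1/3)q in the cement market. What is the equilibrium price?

Set the two price expressions equal: 77.4 - 0.2q = 173/3 + (1/3)q.
296/15 = (8/15)q, so q* = 37.
p* = 77.4 − (0.2)(37) = 70.

p* = 70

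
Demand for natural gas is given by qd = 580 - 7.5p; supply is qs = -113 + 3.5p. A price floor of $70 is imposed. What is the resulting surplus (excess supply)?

Equilibrium price would be p* = 63, so the floor at 70 binds.
At p = 70: qd = 55, qs = 132.
Surplus = 132 − 55 = 77.

Surplus = 77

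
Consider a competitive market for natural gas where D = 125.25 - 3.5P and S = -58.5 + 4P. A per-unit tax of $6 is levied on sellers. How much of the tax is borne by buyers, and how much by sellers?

Buyers bear $3.2, sellers bear $2.8

Pre-tax equilibrium: P* = 24.5, Q* = 39.5.
Tax on sellers shifts supply to S = -58.5 + 4(P − 6) = -82.5 + 4P.
125.25 - 3.5P = -82.5 + 4P gives buyer price Pb = 27.7; sellers receive Ps = 27.7 − 6 = 21.7.
New quantity: Q = 125.25 − 3.5(27.7) = 28.3.
Buyer burden = 27.7 − 24.5 = 3.2; seller burden = 24.5 − 21.7 = 2.8.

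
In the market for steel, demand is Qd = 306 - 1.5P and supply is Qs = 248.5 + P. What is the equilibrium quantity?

Set Qd = Qs: 306 - 1.5P = 248.5 + P.
57.5 = 2.5P, so P* = 23.
Q* = 306 − 1.5(23) = 271.5.

Q* = 271.5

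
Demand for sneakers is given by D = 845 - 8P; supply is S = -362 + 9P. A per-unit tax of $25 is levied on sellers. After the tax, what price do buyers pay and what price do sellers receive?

Pre-tax equilibrium: P* = 71, Q* = 277.
Tax on sellers shifts supply to S = -362 + 9(P − 25) = -587 + 9P.
845 - 8P = -587 + 9P gives buyer price Pb = 1432/17; sellers receive Ps = 1432/17 − 25 = 1007/17.
New quantity: Q = 845 − 8(1432/17) = 2909/17.

Buyers pay 1432/17, sellers receive 1007/17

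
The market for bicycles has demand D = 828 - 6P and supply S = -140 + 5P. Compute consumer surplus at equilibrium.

Equilibrium: 828 - 6P = -140 + 5P gives P* = 88, Q* = 300.
Demand choke price (D = 0): P = 138.
CS = ½(138 − 88)(300) = 7500.

Consumer surplus = 7500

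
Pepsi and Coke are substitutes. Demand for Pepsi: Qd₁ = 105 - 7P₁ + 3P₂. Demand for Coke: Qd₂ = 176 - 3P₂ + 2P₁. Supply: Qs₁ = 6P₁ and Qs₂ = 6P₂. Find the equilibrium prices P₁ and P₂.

P₁ = 491/37, P₂ = 2498/111

Market 1: 105 - 7P₁ + 3P₂ = 6P₁ → 13P₁ - 3P₂ = 105.
Market 2: 9P₂ - 2P₁ = 176.
Eliminating P₂: 9×(1) + 3×(2) gives 111P₁ = 1473, so P₁ = 491/37.
Back-substitute into (2): P₂ = (176 + 2×491/37) / 9 = 2498/111.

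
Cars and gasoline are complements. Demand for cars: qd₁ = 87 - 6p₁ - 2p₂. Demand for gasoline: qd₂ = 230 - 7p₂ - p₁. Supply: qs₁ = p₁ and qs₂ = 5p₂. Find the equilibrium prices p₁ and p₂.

p₁ = 292/41, p₂ = 1523/82

Market 1: 87 - 6p₁ - 2p₂ = p₁ → 7p₁ + 2p₂ = 87.
Market 2: 12p₂ + p₁ = 230.
Eliminating p₂: 12×(1) − 2×(2) gives 82p₁ = 584, so p₁ = 292/41.
Back-substitute into (2): p₂ = (230 − 1×292/41) / 12 = 1523/82.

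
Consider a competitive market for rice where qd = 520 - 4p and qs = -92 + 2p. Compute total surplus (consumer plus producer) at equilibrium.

Equilibrium: 520 - 4p = -92 + 2p gives p* = 102, q* = 112.
Demand choke price: p = 130; supply starts at p = 46.
CS = ½(130 − 102)(112) = 1568; PS = ½(102 − 46)(112) = 3136.

Total surplus = 4704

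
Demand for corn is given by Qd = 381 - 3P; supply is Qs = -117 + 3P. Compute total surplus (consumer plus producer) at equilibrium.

Total surplus = 5808

Equilibrium: 381 - 3P = -117 + 3P gives P* = 83, Q* = 132.
Demand choke price: P = 127; supply starts at P = 39.
CS = ½(127 − 83)(132) = 2904; PS = ½(83 − 39)(132) = 2904.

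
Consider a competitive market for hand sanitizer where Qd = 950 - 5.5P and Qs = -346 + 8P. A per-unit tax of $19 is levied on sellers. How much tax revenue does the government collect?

Pre-tax equilibrium: P* = 96, Q* = 422.
Tax on sellers shifts supply to Qs = -346 + 8(P − 19) = -498 + 8P.
950 - 5.5P = -498 + 8P gives buyer price Pb = 2896/27; sellers receive Ps = 2896/27 − 19 = 2383/27.
New quantity: Q = 950 − 5.5(2896/27) = 9722/27.
Revenue = 19 × 9722/27 = 184718/27.

Tax revenue = 184718/27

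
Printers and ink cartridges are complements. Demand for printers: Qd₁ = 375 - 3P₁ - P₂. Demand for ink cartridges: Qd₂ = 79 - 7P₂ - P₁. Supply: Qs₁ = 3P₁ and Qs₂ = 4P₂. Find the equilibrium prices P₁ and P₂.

Market 1: 375 - 3P₁ - P₂ = 3P₁ → 6P₁ + P₂ = 375.
Market 2: 11P₂ + P₁ = 79.
Eliminating P₂: 11×(1) − 1×(2) gives 65P₁ = 4046, so P₁ = 4046/65.
Back-substitute into (2): P₂ = (79 − 1×4046/65) / 11 = 99/65.

P₁ = 4046/65, P₂ = 99/65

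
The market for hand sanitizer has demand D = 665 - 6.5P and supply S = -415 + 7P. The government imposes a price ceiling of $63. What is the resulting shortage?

Equilibrium price would be P* = 80, so the ceiling at 63 binds.
At P = 63: D = 665 − 6.5(63) = 255.5, S = -415 + 7(63) = 26.
Shortage = 255.5 − 26 = 229.5.

Shortage = 229.5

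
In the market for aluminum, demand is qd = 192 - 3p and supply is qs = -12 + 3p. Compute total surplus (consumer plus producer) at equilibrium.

Total surplus = 2700

Equilibrium: 192 - 3p = -12 + 3p gives p* = 34, q* = 90.
Demand choke price: p = 64; supply starts at p = 4.
CS = ½(64 − 34)(90) = 1350; PS = ½(34 − 4)(90) = 1350.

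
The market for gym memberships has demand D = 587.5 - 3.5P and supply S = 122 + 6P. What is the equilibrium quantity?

Set D = S: 587.5 - 3.5P = 122 + 6P.
465.5 = 9.5P, so P* = 49.
Q* = 587.5 − 3.5(49) = 416.

Q* = 416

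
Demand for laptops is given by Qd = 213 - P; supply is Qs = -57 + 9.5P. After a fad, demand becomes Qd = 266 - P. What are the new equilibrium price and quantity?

P' = 646/21, Q' = 4940/21

Original equilibrium: P* = 180/7, Q* = 1311/7.
New equilibrium: 266 - P = -57 + 9.5P, so 323 = 10.5P and P' = 646/21; Q' = 266 − 1(646/21) = 4940/21.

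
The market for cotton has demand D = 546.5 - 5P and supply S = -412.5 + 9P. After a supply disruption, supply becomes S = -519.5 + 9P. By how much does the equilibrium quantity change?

Original equilibrium: P* = 68.5, Q* = 204.
New equilibrium: 546.5 - 5P = -519.5 + 9P, so 1066 = 14P and P' = 533/7; Q' = 546.5 − 5(533/7) = 2321/14.
Change in quantity: 2321/14 − 204 = -535/14.

ΔQ = -535/14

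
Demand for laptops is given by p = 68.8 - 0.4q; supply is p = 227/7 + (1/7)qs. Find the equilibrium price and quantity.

Set the two price expressions equal: 68.8 - 0.4q = 227/7 + (1/7)q.
1273/35 = (19/35)q, so q* = 67.
p* = 68.8 − (0.4)(67) = 42.

p* = 42, q* = 67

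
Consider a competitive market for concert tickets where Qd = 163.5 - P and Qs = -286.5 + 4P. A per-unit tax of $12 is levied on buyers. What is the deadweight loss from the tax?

Pre-tax equilibrium: P* = 90, Q* = 73.5.
Tax on buyers shifts demand to Qd = 163.5 − 1(P + 12) = 151.5 - P.
151.5 - P = -286.5 + 4P gives seller price Ps = 87.6; buyers pay Pb = 87.6 + 12 = 99.6.
New quantity: Q = 163.5 − 1(99.6) = 63.9.
DWL = ½ × 12 × (73.5 − 63.9) = 57.6.

Deadweight loss = 57.6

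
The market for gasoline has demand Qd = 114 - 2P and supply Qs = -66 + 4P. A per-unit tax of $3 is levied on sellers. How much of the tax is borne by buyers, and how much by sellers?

Buyers bear $2, sellers bear $1

Pre-tax equilibrium: P* = 30, Q* = 54.
Tax on sellers shifts supply to Qs = -66 + 4(P − 3) = -78 + 4P.
114 - 2P = -78 + 4P gives buyer price Pb = 32; sellers receive Ps = 32 − 3 = 29.
New quantity: Q = 114 − 2(32) = 50.
Buyer burden = 32 − 30 = 2; seller burden = 30 − 29 = 1.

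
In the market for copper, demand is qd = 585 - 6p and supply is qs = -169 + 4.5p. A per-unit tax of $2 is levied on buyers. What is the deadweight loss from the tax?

Deadweight loss = 36/7

Pre-tax equilibrium: p* = 1508/21, q* = 1079/7.
Tax on buyers shifts demand to qd = 585 − 6(p + 2) = 573 - 6p.
573 - 6p = -169 + 4.5p gives seller price ps = 212/3; buyers pay pb = 212/3 + 2 = 218/3.
New quantity: q = 585 − 6(218/3) = 149.
DWL = ½ × 2 × (1079/7 − 149) = 36/7.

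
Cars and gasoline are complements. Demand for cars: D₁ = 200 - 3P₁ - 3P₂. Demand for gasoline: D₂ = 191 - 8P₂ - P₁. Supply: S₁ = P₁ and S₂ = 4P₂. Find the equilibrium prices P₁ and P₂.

P₁ = 40.6, P₂ = 188/15

Market 1: 200 - 3P₁ - 3P₂ = P₁ → 4P₁ + 3P₂ = 200.
Market 2: 12P₂ + P₁ = 191.
Eliminating P₂: 12×(1) − 3×(2) gives 45P₁ = 1827, so P₁ = 40.6.
Back-substitute into (2): P₂ = (191 − 1×40.6) / 12 = 188/15.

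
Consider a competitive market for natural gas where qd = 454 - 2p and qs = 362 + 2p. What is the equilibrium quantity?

Set qd = qs: 454 - 2p = 362 + 2p.
92 = 4p, so p* = 23.
q* = 454 − 2(23) = 408.

q* = 408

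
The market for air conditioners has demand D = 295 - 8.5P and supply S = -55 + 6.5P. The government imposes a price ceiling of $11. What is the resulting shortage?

Shortage = 185

Equilibrium price would be P* = 70/3, so the ceiling at 11 binds.
At P = 11: D = 295 − 8.5(11) = 201.5, S = -55 + 6.5(11) = 16.5.
Shortage = 201.5 − 16.5 = 185.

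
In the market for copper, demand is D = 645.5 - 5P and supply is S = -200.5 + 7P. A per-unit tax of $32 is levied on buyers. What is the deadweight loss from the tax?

Deadweight loss = 4480/3

Pre-tax equilibrium: P* = 70.5, Q* = 293.
Tax on buyers shifts demand to D = 645.5 − 5(P + 32) = 485.5 - 5P.
485.5 - 5P = -200.5 + 7P gives seller price Ps = 343/6; buyers pay Pb = 343/6 + 32 = 535/6.
New quantity: Q = 645.5 − 5(535/6) = 599/3.
DWL = ½ × 32 × (293 − 599/3) = 4480/3.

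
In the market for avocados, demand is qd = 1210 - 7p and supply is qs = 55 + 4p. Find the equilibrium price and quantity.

p* = 105, q* = 475

Set qd = qs: 1210 - 7p = 55 + 4p.
1155 = 11p, so p* = 105.
q* = 1210 − 7(105) = 475.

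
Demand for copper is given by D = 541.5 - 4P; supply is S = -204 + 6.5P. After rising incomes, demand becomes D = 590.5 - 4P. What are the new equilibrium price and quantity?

Original equilibrium: P* = 71, Q* = 257.5.
New equilibrium: 590.5 - 4P = -204 + 6.5P, so 794.5 = 10.5P and P' = 227/3; Q' = 590.5 − 4(227/3) = 1727/6.

P' = 227/3, Q' = 1727/6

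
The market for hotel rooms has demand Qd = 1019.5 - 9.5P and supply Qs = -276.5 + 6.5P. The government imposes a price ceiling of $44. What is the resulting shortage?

Equilibrium price would be P* = 81, so the ceiling at 44 binds.
At P = 44: Qd = 1019.5 − 9.5(44) = 601.5, Qs = -276.5 + 6.5(44) = 9.5.
Shortage = 601.5 − 9.5 = 592.

Shortage = 592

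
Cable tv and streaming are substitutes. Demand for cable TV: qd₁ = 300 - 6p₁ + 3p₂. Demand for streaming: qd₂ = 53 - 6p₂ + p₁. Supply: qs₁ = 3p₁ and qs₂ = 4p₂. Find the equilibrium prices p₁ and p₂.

p₁ = 1053/29, p₂ = 259/29

Market 1: 300 - 6p₁ + 3p₂ = 3p₁ → 9p₁ - 3p₂ = 300.
Market 2: 10p₂ - p₁ = 53.
Eliminating p₂: 10×(1) + 3×(2) gives 87p₁ = 3159, so p₁ = 1053/29.
Back-substitute into (2): p₂ = (53 + 1×1053/29) / 10 = 259/29.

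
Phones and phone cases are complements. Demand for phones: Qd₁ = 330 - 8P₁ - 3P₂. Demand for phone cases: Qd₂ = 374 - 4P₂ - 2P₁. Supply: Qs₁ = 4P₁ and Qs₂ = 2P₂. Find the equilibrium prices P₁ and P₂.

P₁ = 13, P₂ = 58

Market 1: 330 - 8P₁ - 3P₂ = 4P₁ → 12P₁ + 3P₂ = 330.
Market 2: 6P₂ + 2P₁ = 374.
Eliminating P₂: 6×(1) − 3×(2) gives 66P₁ = 858, so P₁ = 13.
Back-substitute into (2): P₂ = (374 − 2×13) / 6 = 58.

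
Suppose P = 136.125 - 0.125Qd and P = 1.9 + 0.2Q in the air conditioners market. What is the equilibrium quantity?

Set the two price expressions equal: 136.125 - 0.125Q = 1.9 + 0.2Q.
134.225 = 0.325Q, so Q* = 413.
P* = 136.125 − (0.125)(413) = 84.5.

Q* = 413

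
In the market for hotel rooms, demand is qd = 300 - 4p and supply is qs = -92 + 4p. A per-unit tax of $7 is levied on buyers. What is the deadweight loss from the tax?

Deadweight loss = 49

Pre-tax equilibrium: p* = 49, q* = 104.
Tax on buyers shifts demand to qd = 300 − 4(p + 7) = 272 - 4p.
272 - 4p = -92 + 4p gives seller price ps = 45.5; buyers pay pb = 45.5 + 7 = 52.5.
New quantity: q = 300 − 4(52.5) = 90.
DWL = ½ × 7 × (104 − 90) = 49.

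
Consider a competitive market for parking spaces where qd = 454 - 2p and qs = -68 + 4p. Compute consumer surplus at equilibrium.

Equilibrium: 454 - 2p = -68 + 4p gives p* = 87, q* = 280.
Demand choke price (qd = 0): p = 227.
CS = ½(227 − 87)(280) = 19600.

Consumer surplus = 19600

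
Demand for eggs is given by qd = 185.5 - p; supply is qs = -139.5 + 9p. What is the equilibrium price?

Set qd = qs: 185.5 - p = -139.5 + 9p.
325 = 10p, so p* = 32.5.
q* = 185.5 − 1(32.5) = 153.

p* = 32.5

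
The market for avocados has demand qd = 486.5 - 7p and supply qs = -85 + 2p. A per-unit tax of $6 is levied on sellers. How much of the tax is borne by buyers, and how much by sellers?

Buyers bear 4/3, sellers bear 14/3

Pre-tax equilibrium: p* = 63.5, q* = 42.
Tax on sellers shifts supply to qs = -85 + 2(p − 6) = -97 + 2p.
486.5 - 7p = -97 + 2p gives buyer price pb = 389/6; sellers receive ps = 389/6 − 6 = 353/6.
New quantity: q = 486.5 − 7(389/6) = 98/3.
Buyer burden = 389/6 − 63.5 = 4/3; seller burden = 63.5 − 353/6 = 14/3.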